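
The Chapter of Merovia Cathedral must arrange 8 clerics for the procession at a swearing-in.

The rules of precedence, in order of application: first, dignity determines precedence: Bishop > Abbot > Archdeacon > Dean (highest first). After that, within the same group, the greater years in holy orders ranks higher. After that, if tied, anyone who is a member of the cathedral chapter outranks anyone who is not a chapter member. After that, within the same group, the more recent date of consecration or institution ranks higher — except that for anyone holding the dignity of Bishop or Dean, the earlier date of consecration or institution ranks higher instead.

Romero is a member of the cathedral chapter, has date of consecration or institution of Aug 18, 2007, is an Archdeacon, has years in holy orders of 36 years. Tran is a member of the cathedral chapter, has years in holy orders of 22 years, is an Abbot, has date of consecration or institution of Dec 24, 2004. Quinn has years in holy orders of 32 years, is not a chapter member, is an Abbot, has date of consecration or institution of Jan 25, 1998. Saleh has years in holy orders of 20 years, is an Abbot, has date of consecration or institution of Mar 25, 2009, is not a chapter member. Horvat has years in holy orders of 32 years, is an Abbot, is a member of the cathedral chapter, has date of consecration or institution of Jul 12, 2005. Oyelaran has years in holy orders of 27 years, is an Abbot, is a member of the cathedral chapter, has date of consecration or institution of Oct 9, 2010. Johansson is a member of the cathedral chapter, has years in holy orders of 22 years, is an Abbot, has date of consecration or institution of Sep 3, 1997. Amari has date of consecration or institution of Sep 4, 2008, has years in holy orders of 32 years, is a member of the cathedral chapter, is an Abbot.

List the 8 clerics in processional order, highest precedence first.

Amari, Horvat, Quinn, Oyelaran, Tran, Johansson, Saleh, Romero

By dignity: Amari, Horvat, Quinn, Oyelaran, Tran, Johansson and Saleh (Abbot); then Romero (Archdeacon).
Among Amari, Horvat, Quinn, Oyelaran, Tran, Johansson and Saleh, by years in holy orders (higher first): Amari, Horvat and Quinn (32 years) before Oyelaran (27 years) before Tran and Johansson (22 years) before Saleh (20 years).
Among Amari, Horvat and Quinn, a member of the cathedral chapter before not a chapter member: Amari and Horvat (a member of the cathedral chapter) before Quinn (not a chapter member).
Among Amari and Horvat, by date of consecration or institution (later first): Amari (Sep 4, 2008) before Horvat (Jul 12, 2005).
Tran and Johansson are each a member of the cathedral chapter, so the next rule applies.
Among Tran and Johansson, by date of consecration or institution (later first): Tran (Dec 24, 2004) before Johansson (Sep 3, 1997).
Full order: Amari, Horvat, Quinn, Oyelaran, Tran, Johansson, Saleh, Romero.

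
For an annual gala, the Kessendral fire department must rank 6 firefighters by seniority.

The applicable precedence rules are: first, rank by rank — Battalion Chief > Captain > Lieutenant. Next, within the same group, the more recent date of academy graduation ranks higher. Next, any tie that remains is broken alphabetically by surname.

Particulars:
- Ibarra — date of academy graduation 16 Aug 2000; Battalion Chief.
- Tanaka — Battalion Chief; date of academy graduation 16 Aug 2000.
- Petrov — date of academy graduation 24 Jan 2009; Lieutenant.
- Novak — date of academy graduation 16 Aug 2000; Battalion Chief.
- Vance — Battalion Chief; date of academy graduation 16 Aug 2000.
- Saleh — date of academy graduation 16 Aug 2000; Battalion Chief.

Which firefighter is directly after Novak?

By rank: Ibarra, Novak, Saleh, Tanaka and Vance (Battalion Chief); then Petrov (Lieutenant).
Ibarra, Novak, Saleh, Tanaka and Vance all have date of academy graduation 16 Aug 2000, so the next rule applies.
Among Ibarra, Novak, Saleh, Tanaka and Vance, alphabetically by surname: Ibarra before Novak before Saleh before Tanaka before Vance.
Order: Ibarra, Novak, Saleh, Tanaka, Vance, Petrov.

Saleh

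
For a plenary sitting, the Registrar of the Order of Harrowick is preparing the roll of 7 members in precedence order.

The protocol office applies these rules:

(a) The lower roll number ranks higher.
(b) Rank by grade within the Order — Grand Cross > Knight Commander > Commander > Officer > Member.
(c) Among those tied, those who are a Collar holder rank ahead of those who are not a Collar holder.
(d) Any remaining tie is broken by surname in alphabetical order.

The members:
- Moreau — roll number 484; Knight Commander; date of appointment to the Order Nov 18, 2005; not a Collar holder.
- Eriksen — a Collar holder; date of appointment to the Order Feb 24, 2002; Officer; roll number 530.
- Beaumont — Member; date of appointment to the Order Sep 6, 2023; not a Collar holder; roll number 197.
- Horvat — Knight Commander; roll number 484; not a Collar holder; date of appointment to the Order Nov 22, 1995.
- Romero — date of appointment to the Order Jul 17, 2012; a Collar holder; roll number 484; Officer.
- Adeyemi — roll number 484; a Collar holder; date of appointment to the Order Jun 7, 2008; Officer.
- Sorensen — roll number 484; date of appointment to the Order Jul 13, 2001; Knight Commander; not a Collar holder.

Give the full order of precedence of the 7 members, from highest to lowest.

By roll number (lower first): Beaumont (197); then Horvat, Moreau, Sorensen, Adeyemi and Romero (each 484); then Eriksen (530).
Among Horvat, Moreau, Sorensen, Adeyemi and Romero, by grade within the Order: Horvat, Moreau and Sorensen (Knight Commander) before Adeyemi and Romero (Officer).
Horvat, Moreau and Sorensen are each not a Collar holder, so the next rule applies.
Among Horvat, Moreau and Sorensen, alphabetically by surname: Horvat before Moreau before Sorensen.
Adeyemi and Romero are each a Collar holder, so the next rule applies.
Among Adeyemi and Romero, alphabetically by surname: Adeyemi before Romero.
Full order: Beaumont, Horvat, Moreau, Sorensen, Adeyemi, Romero, Eriksen.

Beaumont, Horvat, Moreau, Sorensen, Adeyemi, Romero, Eriksen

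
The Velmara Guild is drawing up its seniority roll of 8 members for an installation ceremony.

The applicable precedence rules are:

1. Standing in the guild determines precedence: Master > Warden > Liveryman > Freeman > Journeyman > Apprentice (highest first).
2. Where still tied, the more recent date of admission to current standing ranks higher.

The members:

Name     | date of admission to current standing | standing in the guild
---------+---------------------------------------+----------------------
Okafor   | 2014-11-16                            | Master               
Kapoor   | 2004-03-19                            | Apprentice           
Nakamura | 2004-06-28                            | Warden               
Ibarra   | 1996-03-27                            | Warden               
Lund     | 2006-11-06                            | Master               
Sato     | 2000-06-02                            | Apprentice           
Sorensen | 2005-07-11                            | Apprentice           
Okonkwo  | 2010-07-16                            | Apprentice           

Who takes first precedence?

Okafor

By standing in the guild: Okafor and Lund (Master); then Nakamura and Ibarra (Warden); then Okonkwo, Sorensen, Kapoor and Sato (Apprentice).
Among Okafor and Lund, by date of admission to current standing (later first): Okafor (2014-11-16) before Lund (2006-11-06).
Among Nakamura and Ibarra, by date of admission to current standing (later first): Nakamura (2004-06-28) before Ibarra (1996-03-27).
Among Okonkwo, Sorensen, Kapoor and Sato, by date of admission to current standing (later first): Okonkwo (2010-07-16) before Sorensen (2005-07-11) before Kapoor (2004-03-19) before Sato (2000-06-02).
Order: Okafor, Lund, Nakamura, Ibarra, Okonkwo, Sorensen, Kapoor, Sato.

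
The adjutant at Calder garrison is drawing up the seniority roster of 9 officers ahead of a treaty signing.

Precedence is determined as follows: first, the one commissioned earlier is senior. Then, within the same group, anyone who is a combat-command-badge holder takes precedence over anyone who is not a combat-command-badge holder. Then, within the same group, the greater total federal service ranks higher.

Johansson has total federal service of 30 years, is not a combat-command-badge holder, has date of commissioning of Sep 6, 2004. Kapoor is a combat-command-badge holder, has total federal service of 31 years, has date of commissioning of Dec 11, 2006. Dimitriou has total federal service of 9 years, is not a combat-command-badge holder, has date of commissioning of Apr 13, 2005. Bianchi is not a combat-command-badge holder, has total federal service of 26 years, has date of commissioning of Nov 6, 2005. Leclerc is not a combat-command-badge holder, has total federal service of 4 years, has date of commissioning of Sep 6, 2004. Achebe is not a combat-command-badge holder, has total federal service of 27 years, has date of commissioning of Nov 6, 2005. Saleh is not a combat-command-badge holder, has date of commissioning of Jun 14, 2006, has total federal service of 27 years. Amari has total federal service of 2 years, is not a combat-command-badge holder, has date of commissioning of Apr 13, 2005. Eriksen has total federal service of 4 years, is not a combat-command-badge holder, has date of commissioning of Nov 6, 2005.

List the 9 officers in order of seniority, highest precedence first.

Johansson, Leclerc, Dimitriou, Amari, Achebe, Bianchi, Eriksen, Saleh, Kapoor

By date of commissioning (earlier first): Johansson and Leclerc (both Sep 6, 2004); then Dimitriou and Amari (both Apr 13, 2005); then Achebe, Bianchi and Eriksen (each Nov 6, 2005); then Saleh (Jun 14, 2006); then Kapoor (Dec 11, 2006).
Johansson and Leclerc are each not a combat-command-badge holder, so the next rule applies.
Among Johansson and Leclerc, by total federal service (higher first): Johansson (30 years) before Leclerc (4 years).
Dimitriou and Amari are each not a combat-command-badge holder, so the next rule applies.
Among Dimitriou and Amari, by total federal service (higher first): Dimitriou (9 years) before Amari (2 years).
Achebe, Bianchi and Eriksen are each not a combat-command-badge holder, so the next rule applies.
Among Achebe, Bianchi and Eriksen, by total federal service (higher first): Achebe (27 years) before Bianchi (26 years) before Eriksen (4 years).
Full order: Johansson, Leclerc, Dimitriou, Amari, Achebe, Bianchi, Eriksen, Saleh, Kapoor.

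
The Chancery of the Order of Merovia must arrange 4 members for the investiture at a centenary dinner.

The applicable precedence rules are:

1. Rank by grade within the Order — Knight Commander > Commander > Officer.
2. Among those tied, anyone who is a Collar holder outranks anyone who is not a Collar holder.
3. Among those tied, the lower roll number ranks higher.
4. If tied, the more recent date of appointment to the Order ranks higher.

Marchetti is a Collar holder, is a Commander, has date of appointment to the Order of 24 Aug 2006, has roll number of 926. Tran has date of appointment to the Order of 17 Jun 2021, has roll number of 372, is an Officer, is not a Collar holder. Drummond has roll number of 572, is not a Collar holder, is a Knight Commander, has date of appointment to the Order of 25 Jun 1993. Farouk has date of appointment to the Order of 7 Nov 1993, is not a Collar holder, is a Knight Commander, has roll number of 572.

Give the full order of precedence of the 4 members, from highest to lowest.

By grade within the Order: Farouk and Drummond (Knight Commander); then Marchetti (Commander); then Tran (Officer).
Farouk and Drummond are each not a Collar holder, so the next rule applies.
Farouk and Drummond both have roll number 572, so the next rule applies.
Among Farouk and Drummond, by date of appointment to the Order (later first): Farouk (7 Nov 1993) before Drummond (25 Jun 1993).
Full order: Farouk, Drummond, Marchetti, Tran.

Farouk, Drummond, Marchetti, Tran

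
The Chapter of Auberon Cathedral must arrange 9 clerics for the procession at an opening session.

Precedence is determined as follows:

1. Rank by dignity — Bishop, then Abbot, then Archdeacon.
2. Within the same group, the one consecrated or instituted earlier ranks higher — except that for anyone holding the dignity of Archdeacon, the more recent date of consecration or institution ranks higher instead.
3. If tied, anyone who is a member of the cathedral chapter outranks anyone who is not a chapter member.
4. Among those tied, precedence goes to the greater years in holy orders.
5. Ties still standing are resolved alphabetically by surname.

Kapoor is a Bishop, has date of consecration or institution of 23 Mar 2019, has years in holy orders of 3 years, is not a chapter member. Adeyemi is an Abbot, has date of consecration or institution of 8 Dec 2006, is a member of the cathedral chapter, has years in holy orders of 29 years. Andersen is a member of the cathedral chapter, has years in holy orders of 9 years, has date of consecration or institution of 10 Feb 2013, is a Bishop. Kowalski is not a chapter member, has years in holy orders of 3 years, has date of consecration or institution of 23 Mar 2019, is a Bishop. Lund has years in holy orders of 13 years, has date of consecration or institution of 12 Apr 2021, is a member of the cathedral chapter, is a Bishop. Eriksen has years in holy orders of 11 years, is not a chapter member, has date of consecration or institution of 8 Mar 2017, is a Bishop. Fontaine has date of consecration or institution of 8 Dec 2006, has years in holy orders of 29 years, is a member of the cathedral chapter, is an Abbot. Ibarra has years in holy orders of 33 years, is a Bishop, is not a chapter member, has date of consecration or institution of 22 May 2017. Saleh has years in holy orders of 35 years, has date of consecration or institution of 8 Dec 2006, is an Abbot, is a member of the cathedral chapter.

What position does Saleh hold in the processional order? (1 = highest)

By dignity: Andersen, Eriksen, Ibarra, Kapoor, Kowalski and Lund (Bishop); then Saleh, Adeyemi and Fontaine (Abbot).
Among Andersen, Eriksen, Ibarra, Kapoor, Kowalski and Lund, by date of consecration or institution (earlier first): Andersen (10 Feb 2013) before Eriksen (8 Mar 2017) before Ibarra (22 May 2017) before Kapoor and Kowalski (23 Mar 2019) before Lund (12 Apr 2021).
Kapoor and Kowalski are each not a chapter member, so the next rule applies.
Kapoor and Kowalski both have years in holy orders 3 years, so the next rule applies.
Among Kapoor and Kowalski, alphabetically by surname: Kapoor before Kowalski.
Saleh, Adeyemi and Fontaine all have date of consecration or institution 8 Dec 2006, so the next rule applies.
Saleh, Adeyemi and Fontaine are each a member of the cathedral chapter, so the next rule applies.
Among Saleh, Adeyemi and Fontaine, by years in holy orders (higher first): Saleh (35 years) before Adeyemi and Fontaine (29 years).
Among Adeyemi and Fontaine, alphabetically by surname: Adeyemi before Fontaine.
Order: Andersen, Eriksen, Ibarra, Kapoor, Kowalski, Lund, Saleh, Adeyemi, Fontaine. So position 7.

7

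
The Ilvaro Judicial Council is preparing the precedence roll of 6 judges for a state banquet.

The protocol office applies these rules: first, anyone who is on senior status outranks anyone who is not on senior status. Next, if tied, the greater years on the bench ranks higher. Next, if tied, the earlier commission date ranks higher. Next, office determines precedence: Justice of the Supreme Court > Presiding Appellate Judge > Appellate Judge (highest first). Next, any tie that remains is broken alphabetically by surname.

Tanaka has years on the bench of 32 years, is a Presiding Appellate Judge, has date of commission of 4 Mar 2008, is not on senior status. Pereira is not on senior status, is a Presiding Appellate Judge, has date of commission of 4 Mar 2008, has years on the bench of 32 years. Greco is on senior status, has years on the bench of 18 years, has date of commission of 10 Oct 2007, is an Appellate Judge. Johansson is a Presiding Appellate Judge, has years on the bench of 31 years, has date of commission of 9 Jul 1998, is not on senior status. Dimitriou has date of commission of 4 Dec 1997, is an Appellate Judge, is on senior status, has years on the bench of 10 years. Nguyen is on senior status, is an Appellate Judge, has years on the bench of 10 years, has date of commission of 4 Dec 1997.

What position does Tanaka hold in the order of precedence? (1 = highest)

5

By the first rule: Greco, Dimitriou and Nguyen (each on senior status); then Pereira, Tanaka and Johansson (each not on senior status).
Among Greco, Dimitriou and Nguyen, by years on the bench (higher first): Greco (18 years) before Dimitriou and Nguyen (10 years).
Dimitriou and Nguyen both have date of commission 4 Dec 1997, so the next rule applies.
Dimitriou and Nguyen are each Appellate Judge, so the next rule applies.
Among Dimitriou and Nguyen, alphabetically by surname: Dimitriou before Nguyen.
Among Pereira, Tanaka and Johansson, by years on the bench (higher first): Pereira and Tanaka (32 years) before Johansson (31 years).
Pereira and Tanaka both have date of commission 4 Mar 2008, so the next rule applies.
Pereira and Tanaka are each Presiding Appellate Judge, so the next rule applies.
Among Pereira and Tanaka, alphabetically by surname: Pereira before Tanaka.
Order: Greco, Dimitriou, Nguyen, Pereira, Tanaka, Johansson. So position 5.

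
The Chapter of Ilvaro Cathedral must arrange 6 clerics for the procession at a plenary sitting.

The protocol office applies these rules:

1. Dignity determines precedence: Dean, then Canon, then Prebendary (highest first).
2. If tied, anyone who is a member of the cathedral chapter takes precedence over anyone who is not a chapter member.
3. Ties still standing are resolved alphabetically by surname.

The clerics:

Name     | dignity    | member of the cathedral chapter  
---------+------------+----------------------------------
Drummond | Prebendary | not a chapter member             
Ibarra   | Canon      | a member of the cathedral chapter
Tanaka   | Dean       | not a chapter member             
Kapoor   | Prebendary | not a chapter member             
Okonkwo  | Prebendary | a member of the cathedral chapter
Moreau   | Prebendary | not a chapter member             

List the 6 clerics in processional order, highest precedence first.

By dignity: Tanaka (Dean); then Ibarra (Canon); then Okonkwo, Drummond, Kapoor and Moreau (Prebendary).
Among Okonkwo, Drummond, Kapoor and Moreau, a member of the cathedral chapter before not a chapter member: Okonkwo (a member of the cathedral chapter) before Drummond, Kapoor and Moreau (not a chapter member).
Among Drummond, Kapoor and Moreau, alphabetically by surname: Drummond before Kapoor before Moreau.
Full order: Tanaka, Ibarra, Okonkwo, Drummond, Kapoor, Moreau.

Tanaka, Ibarra, Okonkwo, Drummond, Kapoor, Moreau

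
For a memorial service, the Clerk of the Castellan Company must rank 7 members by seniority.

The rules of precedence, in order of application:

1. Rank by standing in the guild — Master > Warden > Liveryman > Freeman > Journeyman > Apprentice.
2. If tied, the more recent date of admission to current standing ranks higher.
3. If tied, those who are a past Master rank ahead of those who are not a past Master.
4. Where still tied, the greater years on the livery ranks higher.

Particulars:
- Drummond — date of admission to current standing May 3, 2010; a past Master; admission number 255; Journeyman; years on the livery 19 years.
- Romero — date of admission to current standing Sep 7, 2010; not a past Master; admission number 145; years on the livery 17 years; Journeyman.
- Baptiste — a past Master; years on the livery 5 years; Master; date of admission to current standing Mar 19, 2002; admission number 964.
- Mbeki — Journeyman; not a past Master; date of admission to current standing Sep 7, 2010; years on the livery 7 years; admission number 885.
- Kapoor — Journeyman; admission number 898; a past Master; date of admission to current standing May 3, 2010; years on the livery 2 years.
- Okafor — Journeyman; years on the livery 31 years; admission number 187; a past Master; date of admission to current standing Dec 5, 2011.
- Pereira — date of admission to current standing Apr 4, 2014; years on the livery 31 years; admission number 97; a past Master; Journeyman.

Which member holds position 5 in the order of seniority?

Mbeki

By standing in the guild: Baptiste (Master); then Pereira, Okafor, Romero, Mbeki, Drummond and Kapoor (Journeyman).
Among Pereira, Okafor, Romero, Mbeki, Drummond and Kapoor, by date of admission to current standing (later first): Pereira (Apr 4, 2014) before Okafor (Dec 5, 2011) before Romero and Mbeki (Sep 7, 2010) before Drummond and Kapoor (May 3, 2010).
Romero and Mbeki are each not a past Master, so the next rule applies.
Among Romero and Mbeki, by years on the livery (higher first): Romero (17 years) before Mbeki (7 years).
Drummond and Kapoor are each a past Master, so the next rule applies.
Among Drummond and Kapoor, by years on the livery (higher first): Drummond (19 years) before Kapoor (2 years).
Order: Baptiste, Pereira, Okafor, Romero, Mbeki, Drummond, Kapoor.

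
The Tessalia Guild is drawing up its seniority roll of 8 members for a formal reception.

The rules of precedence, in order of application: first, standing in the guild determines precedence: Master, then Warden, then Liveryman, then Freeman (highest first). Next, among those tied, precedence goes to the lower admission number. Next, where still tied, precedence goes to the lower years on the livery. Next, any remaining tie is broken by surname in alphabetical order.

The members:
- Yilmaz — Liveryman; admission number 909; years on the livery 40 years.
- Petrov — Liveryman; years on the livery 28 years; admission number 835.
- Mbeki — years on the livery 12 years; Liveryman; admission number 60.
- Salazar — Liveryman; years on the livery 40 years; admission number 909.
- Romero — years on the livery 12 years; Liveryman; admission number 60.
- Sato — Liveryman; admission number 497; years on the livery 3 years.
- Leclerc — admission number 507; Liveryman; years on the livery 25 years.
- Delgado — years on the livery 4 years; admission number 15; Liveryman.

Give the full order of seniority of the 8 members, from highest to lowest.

By standing in the guild: Delgado, Mbeki, Romero, Sato, Leclerc, Petrov, Salazar and Yilmaz (Liveryman).
Among Delgado, Mbeki, Romero, Sato, Leclerc, Petrov, Salazar and Yilmaz, by admission number (lower first): Delgado (15) before Mbeki and Romero (60) before Sato (497) before Leclerc (507) before Petrov (835) before Salazar and Yilmaz (909).
Mbeki and Romero both have years on the livery 12 years, so the next rule applies.
Among Mbeki and Romero, alphabetically by surname: Mbeki before Romero.
Salazar and Yilmaz both have years on the livery 40 years, so the next rule applies.
Among Salazar and Yilmaz, alphabetically by surname: Salazar before Yilmaz.
Full order: Delgado, Mbeki, Romero, Sato, Leclerc, Petrov, Salazar, Yilmaz.

Delgado, Mbeki, Romero, Sato, Leclerc, Petrov, Salazar, Yilmaz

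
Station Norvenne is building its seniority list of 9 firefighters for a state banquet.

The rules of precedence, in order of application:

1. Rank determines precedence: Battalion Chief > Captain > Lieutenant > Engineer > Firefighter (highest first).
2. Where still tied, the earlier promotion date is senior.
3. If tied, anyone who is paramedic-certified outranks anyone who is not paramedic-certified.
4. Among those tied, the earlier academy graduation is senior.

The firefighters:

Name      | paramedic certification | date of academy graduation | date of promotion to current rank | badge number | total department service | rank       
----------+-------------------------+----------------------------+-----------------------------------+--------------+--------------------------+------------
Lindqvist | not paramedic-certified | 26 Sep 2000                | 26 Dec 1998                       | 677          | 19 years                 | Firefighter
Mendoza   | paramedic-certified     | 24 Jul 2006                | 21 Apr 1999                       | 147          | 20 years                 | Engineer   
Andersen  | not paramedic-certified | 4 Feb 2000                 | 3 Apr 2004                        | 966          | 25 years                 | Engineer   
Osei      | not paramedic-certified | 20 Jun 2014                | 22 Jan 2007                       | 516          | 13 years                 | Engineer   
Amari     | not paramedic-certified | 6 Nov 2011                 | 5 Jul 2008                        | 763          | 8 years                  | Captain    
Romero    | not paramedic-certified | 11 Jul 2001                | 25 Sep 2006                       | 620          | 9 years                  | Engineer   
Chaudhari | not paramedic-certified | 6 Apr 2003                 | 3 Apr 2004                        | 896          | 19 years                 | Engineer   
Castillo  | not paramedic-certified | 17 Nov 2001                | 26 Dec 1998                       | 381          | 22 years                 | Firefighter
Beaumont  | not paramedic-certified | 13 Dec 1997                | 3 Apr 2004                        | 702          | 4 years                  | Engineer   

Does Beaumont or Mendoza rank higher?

By rank: Amari (Captain); then Mendoza, Beaumont, Andersen, Chaudhari, Romero and Osei (Engineer); then Lindqvist and Castillo (Firefighter).
Among Mendoza, Beaumont, Andersen, Chaudhari, Romero and Osei, by date of promotion to current rank (earlier first): Mendoza (21 Apr 1999) before Beaumont, Andersen and Chaudhari (3 Apr 2004) before Romero (25 Sep 2006) before Osei (22 Jan 2007).
Beaumont, Andersen and Chaudhari are each not paramedic-certified, so the next rule applies.
Among Beaumont, Andersen and Chaudhari, by date of academy graduation (earlier first): Beaumont (13 Dec 1997) before Andersen (4 Feb 2000) before Chaudhari (6 Apr 2003).
Lindqvist and Castillo both have date of promotion to current rank 26 Dec 1998, so the next rule applies.
Lindqvist and Castillo are each not paramedic-certified, so the next rule applies.
Among Lindqvist and Castillo, by date of academy graduation (earlier first): Lindqvist (26 Sep 2000) before Castillo (17 Nov 2001).
So Mendoza takes precedence.

Mendoza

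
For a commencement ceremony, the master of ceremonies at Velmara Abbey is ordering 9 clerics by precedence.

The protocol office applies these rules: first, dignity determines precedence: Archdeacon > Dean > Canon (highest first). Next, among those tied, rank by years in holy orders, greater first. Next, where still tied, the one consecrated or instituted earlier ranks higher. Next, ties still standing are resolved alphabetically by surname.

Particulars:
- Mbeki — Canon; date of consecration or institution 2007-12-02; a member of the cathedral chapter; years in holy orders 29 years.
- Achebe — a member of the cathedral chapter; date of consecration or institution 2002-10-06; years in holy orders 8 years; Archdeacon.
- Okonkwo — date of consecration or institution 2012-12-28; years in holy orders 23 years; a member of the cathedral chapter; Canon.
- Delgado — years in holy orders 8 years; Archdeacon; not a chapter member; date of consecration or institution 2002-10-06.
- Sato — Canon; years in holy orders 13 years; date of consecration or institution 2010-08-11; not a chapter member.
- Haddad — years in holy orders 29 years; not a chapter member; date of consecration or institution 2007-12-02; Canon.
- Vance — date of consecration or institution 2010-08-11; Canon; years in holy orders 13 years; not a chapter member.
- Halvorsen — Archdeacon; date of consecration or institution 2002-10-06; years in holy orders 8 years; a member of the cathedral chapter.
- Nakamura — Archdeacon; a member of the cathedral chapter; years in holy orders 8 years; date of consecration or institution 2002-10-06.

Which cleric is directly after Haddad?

Mbeki

By dignity: Achebe, Delgado, Halvorsen and Nakamura (Archdeacon); then Haddad, Mbeki, Okonkwo, Sato and Vance (Canon).
Achebe, Delgado, Halvorsen and Nakamura all have years in holy orders 8 years, so the next rule applies.
Achebe, Delgado, Halvorsen and Nakamura all have date of consecration or institution 2002-10-06, so the next rule applies.
Among Achebe, Delgado, Halvorsen and Nakamura, alphabetically by surname: Achebe before Delgado before Halvorsen before Nakamura.
Among Haddad, Mbeki, Okonkwo, Sato and Vance, by years in holy orders (higher first): Haddad and Mbeki (29 years) before Okonkwo (23 years) before Sato and Vance (13 years).
Haddad and Mbeki both have date of consecration or institution 2007-12-02, so the next rule applies.
Among Haddad and Mbeki, alphabetically by surname: Haddad before Mbeki.
Sato and Vance both have date of consecration or institution 2010-08-11, so the next rule applies.
Among Sato and Vance, alphabetically by surname: Sato before Vance.
Order: Achebe, Delgado, Halvorsen, Nakamura, Haddad, Mbeki, Okonkwo, Sato, Vance.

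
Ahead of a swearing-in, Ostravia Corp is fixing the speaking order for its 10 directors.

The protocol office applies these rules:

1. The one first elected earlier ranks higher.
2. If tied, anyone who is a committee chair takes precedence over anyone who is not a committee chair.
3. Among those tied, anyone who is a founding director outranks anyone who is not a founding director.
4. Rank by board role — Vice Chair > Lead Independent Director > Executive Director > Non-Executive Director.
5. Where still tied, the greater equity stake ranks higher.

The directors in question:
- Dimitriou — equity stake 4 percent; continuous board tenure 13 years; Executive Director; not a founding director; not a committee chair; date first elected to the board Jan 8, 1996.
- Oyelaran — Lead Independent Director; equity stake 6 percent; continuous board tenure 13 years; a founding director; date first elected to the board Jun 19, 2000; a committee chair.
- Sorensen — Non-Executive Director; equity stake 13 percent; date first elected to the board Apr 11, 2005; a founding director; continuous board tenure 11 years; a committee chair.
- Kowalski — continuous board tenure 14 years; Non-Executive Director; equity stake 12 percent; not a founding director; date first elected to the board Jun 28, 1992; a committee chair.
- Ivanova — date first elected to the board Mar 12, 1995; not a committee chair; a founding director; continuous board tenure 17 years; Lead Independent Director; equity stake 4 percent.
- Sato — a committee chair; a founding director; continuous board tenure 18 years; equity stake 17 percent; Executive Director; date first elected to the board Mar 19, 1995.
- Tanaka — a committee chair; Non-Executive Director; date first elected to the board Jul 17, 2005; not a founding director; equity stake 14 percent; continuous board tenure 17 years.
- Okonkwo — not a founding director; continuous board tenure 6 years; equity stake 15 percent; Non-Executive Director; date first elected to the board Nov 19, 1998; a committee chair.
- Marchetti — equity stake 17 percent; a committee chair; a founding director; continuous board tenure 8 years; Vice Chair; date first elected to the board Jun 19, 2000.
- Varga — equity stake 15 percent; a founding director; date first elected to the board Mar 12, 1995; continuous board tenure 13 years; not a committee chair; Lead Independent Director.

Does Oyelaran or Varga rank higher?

Varga

By date first elected to the board (earlier first): Kowalski (Jun 28, 1992); then Varga and Ivanova (both Mar 12, 1995); then Sato (Mar 19, 1995); then Dimitriou (Jan 8, 1996); then Okonkwo (Nov 19, 1998); then Marchetti and Oyelaran (both Jun 19, 2000); then Sorensen (Apr 11, 2005); then Tanaka (Jul 17, 2005).
Varga and Ivanova are each not a committee chair, so the next rule applies.
Varga and Ivanova are each a founding director, so the next rule applies.
Varga and Ivanova are each Lead Independent Director, so the next rule applies.
Among Varga and Ivanova, by equity stake (higher first): Varga (15 percent) before Ivanova (4 percent).
Marchetti and Oyelaran are each a committee chair, so the next rule applies.
Marchetti and Oyelaran are each a founding director, so the next rule applies.
Among Marchetti and Oyelaran, by board role: Marchetti (Vice Chair) before Oyelaran (Lead Independent Director).
So Varga takes precedence.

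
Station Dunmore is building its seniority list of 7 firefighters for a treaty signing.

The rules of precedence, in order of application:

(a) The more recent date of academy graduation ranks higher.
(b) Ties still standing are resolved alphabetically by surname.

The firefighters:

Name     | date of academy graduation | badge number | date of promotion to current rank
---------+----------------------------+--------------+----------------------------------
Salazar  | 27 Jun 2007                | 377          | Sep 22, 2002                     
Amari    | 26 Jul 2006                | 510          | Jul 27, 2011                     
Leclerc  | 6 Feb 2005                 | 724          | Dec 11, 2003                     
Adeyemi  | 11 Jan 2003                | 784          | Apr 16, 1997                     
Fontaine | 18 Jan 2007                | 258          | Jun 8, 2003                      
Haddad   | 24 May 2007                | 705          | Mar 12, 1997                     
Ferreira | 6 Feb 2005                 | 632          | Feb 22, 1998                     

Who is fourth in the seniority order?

By date of academy graduation (later first): Salazar (27 Jun 2007); then Haddad (24 May 2007); then Fontaine (18 Jan 2007); then Amari (26 Jul 2006); then Ferreira and Leclerc (both 6 Feb 2005); then Adeyemi (11 Jan 2003).
Among Ferreira and Leclerc, alphabetically by surname: Ferreira before Leclerc.
Order: Salazar, Haddad, Fontaine, Amari, Ferreira, Leclerc, Adeyemi.

Amari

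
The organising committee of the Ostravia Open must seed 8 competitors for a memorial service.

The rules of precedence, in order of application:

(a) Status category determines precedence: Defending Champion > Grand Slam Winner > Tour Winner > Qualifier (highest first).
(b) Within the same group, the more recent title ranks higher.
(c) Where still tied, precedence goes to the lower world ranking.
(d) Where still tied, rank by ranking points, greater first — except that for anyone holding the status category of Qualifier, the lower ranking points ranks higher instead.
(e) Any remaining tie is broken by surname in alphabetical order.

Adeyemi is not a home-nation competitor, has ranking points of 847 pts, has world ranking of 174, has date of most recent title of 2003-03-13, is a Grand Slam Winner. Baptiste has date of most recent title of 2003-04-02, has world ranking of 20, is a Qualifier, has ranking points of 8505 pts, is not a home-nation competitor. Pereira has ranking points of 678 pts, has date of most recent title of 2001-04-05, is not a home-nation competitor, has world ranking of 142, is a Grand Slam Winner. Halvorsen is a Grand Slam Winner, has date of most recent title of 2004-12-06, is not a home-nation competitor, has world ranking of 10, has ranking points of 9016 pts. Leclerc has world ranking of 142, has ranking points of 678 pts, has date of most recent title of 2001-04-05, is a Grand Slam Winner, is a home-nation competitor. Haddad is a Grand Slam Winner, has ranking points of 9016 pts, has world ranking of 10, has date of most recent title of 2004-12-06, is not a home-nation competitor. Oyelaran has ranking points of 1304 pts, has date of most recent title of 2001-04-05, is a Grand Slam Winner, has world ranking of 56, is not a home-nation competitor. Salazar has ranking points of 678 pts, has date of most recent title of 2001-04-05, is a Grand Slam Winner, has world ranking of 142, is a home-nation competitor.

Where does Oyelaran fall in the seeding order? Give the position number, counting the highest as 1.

4

By status category: Haddad, Halvorsen, Adeyemi, Oyelaran, Leclerc, Pereira and Salazar (Grand Slam Winner); then Baptiste (Qualifier).
Among Haddad, Halvorsen, Adeyemi, Oyelaran, Leclerc, Pereira and Salazar, by date of most recent title (later first): Haddad and Halvorsen (2004-12-06) before Adeyemi (2003-03-13) before Oyelaran, Leclerc, Pereira and Salazar (2001-04-05).
Haddad and Halvorsen both have world ranking 10, so the next rule applies.
Haddad and Halvorsen both have ranking points 9016 pts, so the next rule applies.
Among Haddad and Halvorsen, alphabetically by surname: Haddad before Halvorsen.
Among Oyelaran, Leclerc, Pereira and Salazar, by world ranking (lower first): Oyelaran (56) before Leclerc, Pereira and Salazar (142).
Leclerc, Pereira and Salazar all have ranking points 678 pts, so the next rule applies.
Among Leclerc, Pereira and Salazar, alphabetically by surname: Leclerc before Pereira before Salazar.
Order: Haddad, Halvorsen, Adeyemi, Oyelaran, Leclerc, Pereira, Salazar, Baptiste. So position 4.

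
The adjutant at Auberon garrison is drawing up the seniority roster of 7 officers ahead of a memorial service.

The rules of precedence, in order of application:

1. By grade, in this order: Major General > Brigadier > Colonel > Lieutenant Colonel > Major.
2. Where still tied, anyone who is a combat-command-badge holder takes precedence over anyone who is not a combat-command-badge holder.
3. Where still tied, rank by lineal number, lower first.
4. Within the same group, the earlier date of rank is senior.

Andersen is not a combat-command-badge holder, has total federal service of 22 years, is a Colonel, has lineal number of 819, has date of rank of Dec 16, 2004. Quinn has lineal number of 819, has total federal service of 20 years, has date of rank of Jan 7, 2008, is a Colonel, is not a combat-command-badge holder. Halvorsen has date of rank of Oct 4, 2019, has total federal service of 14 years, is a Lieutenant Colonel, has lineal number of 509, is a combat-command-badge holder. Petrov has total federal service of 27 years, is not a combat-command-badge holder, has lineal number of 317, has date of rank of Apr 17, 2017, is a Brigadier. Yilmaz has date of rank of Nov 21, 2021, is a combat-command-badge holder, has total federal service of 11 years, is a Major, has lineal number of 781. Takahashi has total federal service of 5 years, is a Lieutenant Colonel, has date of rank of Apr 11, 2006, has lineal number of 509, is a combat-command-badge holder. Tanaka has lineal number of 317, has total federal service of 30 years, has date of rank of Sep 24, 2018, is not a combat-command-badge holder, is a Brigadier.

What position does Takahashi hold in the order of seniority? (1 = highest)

5

By grade: Petrov and Tanaka (Brigadier); then Andersen and Quinn (Colonel); then Takahashi and Halvorsen (Lieutenant Colonel); then Yilmaz (Major).
Petrov and Tanaka are each not a combat-command-badge holder, so the next rule applies.
Petrov and Tanaka both have lineal number 317, so the next rule applies.
Among Petrov and Tanaka, by date of rank (earlier first): Petrov (Apr 17, 2017) before Tanaka (Sep 24, 2018).
Andersen and Quinn are each not a combat-command-badge holder, so the next rule applies.
Andersen and Quinn both have lineal number 819, so the next rule applies.
Among Andersen and Quinn, by date of rank (earlier first): Andersen (Dec 16, 2004) before Quinn (Jan 7, 2008).
Takahashi and Halvorsen are each a combat-command-badge holder, so the next rule applies.
Takahashi and Halvorsen both have lineal number 509, so the next rule applies.
Among Takahashi and Halvorsen, by date of rank (earlier first): Takahashi (Apr 11, 2006) before Halvorsen (Oct 4, 2019).
Order: Petrov, Tanaka, Andersen, Quinn, Takahashi, Halvorsen, Yilmaz. So position 5.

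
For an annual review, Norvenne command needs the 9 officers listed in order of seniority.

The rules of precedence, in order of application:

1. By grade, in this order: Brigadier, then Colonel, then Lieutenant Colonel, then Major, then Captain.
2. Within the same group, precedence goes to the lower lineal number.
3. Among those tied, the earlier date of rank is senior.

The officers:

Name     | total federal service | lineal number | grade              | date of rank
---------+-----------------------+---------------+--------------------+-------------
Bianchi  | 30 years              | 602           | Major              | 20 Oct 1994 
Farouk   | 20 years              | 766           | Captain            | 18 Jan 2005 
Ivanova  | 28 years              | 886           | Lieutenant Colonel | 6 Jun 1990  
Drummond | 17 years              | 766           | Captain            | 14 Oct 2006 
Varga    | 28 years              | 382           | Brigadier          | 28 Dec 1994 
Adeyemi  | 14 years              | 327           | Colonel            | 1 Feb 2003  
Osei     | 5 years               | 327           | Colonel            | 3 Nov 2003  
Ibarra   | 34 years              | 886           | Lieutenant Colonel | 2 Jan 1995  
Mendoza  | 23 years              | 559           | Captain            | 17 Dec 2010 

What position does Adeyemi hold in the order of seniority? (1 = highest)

2

By grade: Varga (Brigadier); then Adeyemi and Osei (Colonel); then Ivanova and Ibarra (Lieutenant Colonel); then Bianchi (Major); then Mendoza, Farouk and Drummond (Captain).
Adeyemi and Osei both have lineal number 327, so the next rule applies.
Among Adeyemi and Osei, by date of rank (earlier first): Adeyemi (1 Feb 2003) before Osei (3 Nov 2003).
Ivanova and Ibarra both have lineal number 886, so the next rule applies.
Among Ivanova and Ibarra, by date of rank (earlier first): Ivanova (6 Jun 1990) before Ibarra (2 Jan 1995).
Among Mendoza, Farouk and Drummond, by lineal number (lower first): Mendoza (559) before Farouk and Drummond (766).
Among Farouk and Drummond, by date of rank (earlier first): Farouk (18 Jan 2005) before Drummond (14 Oct 2006).
Order: Varga, Adeyemi, Osei, Ivanova, Ibarra, Bianchi, Mendoza, Farouk, Drummond. So position 2.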